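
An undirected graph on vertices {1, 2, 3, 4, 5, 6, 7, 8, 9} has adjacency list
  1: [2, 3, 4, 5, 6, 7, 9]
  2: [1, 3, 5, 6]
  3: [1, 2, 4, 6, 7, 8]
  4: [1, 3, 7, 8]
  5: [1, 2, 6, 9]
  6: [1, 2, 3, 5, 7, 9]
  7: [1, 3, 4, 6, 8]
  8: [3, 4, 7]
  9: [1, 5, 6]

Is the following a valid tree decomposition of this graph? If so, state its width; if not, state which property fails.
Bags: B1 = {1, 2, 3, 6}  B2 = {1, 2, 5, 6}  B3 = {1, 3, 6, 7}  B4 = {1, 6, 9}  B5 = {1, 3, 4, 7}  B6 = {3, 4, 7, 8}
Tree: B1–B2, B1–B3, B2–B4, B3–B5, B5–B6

A tree decomposition must satisfy three properties: every vertex lies in some bag; for every edge, both endpoints lie together in some bag; and for every vertex, the bags containing it form a connected subtree. Here edge (5,9) lies in no bag, so the decomposition is invalid.

No — edge (5,9) lies in no bag.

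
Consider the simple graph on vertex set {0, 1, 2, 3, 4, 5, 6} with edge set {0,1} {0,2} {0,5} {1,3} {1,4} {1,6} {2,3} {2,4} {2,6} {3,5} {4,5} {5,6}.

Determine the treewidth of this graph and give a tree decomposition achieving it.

Every bag has size at most 4, so the width is 4 − 1 = 3 and tw(G) ≤ 3. For the lower bound: the 4 vertex sets {1,4}, {2,6}, {5}, {0} are disjoint, each induces a connected subgraph, and every pair is joined by at least one edge of G. Contracting each set to a single vertex therefore yields K_{4} as a minor, and since treewidth is minor-monotone, tw(G) ≥ tw(K_{4}) = 3. Therefore the treewidth is 3.

Treewidth 3.
One such decomposition:
Bags: B1 = {1, 2, 4, 5}  B2 = {1, 2, 5, 6}  B3 = {0, 1, 2, 5}  B4 = {1, 2, 3, 5}
Tree: B1–B2, B2–B3, B3–B4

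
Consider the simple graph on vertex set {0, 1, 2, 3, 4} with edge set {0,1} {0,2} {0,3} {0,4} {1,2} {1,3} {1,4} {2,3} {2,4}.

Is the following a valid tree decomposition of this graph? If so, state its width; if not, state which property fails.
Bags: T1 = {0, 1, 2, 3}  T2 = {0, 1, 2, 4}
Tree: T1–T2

Checking the three conditions: (i) the bags cover all of {0, 1, 2, 3, 4}; (ii) for each edge, some bag contains both endpoints; (iii) the bags containing any fixed vertex form a subtree. All hold, so the decomposition is valid with width 4 − 1 = 3.

Yes; width 3.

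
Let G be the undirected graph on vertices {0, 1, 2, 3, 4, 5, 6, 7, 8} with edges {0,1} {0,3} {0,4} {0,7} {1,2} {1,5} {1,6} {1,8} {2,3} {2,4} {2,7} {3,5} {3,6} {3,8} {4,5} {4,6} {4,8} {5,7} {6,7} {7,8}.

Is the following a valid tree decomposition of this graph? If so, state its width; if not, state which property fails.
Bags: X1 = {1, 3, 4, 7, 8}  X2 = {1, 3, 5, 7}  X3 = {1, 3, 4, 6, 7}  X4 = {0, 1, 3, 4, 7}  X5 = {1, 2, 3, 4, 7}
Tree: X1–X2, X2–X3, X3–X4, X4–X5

A tree decomposition must satisfy three properties: every vertex lies in some bag; for every edge, both endpoints lie together in some bag; and for every vertex, the bags containing it form a connected subtree. Here edge (4,5) lies in no bag, so the decomposition is invalid.

No — edge (4,5) lies in no bag.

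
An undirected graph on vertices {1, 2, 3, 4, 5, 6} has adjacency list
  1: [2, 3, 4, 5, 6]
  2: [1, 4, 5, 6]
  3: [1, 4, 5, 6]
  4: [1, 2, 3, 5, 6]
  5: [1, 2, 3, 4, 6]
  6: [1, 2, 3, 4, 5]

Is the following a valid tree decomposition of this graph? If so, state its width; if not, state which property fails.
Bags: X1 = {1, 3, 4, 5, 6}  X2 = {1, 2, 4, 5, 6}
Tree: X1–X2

Checking the three conditions: (i) the bags cover all of {1, 2, 3, 4, 5, 6}; (ii) for each edge, some bag contains both endpoints; (iii) the bags containing any fixed vertex form a subtree. All hold, so the decomposition is valid with width 5 − 1 = 4.

Yes; width 4.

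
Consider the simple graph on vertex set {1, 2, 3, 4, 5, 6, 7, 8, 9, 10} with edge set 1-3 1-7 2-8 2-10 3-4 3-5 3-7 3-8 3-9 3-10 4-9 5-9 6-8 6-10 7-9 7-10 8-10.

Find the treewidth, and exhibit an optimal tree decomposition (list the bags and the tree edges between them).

Treewidth 2.
One optimal decomposition is:
Bags: B1 = {3, 7, 10}  B2 = {3, 7, 9}  B3 = {3, 4, 9}  B4 = {3, 5, 9}  B5 = {3, 8, 10}  B6 = {2, 8, 10}  B7 = {6, 8, 10}  B8 = {1, 3, 7}
Tree: B1–B2, B2–B3, B3–B4, B1–B5, B5–B6, B6–B7, B2–B8

Every bag has size at most 3, so the width is 3 − 1 = 2 and tw(G) ≤ 2. On the other hand G contains the 3-clique {2, 8, 10}. A clique must lie in a single bag of any decomposition, so no decomposition can have width below 2. Therefore the treewidth is 2.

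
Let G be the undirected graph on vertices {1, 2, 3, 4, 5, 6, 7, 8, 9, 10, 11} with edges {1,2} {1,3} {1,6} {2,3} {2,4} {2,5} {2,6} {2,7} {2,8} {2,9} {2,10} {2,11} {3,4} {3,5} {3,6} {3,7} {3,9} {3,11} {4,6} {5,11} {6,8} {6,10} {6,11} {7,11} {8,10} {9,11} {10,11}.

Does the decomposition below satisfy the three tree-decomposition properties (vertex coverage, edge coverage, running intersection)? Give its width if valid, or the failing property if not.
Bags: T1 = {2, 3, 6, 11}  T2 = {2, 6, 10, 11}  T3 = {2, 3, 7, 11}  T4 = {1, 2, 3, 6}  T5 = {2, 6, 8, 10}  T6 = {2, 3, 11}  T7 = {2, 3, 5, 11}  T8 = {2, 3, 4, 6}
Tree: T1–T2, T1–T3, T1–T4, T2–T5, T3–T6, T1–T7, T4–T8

A tree decomposition must satisfy three properties: every vertex lies in some bag; for every edge, both endpoints lie together in some bag; and for every vertex, the bags containing it form a connected subtree. Here vertex 9 appears in no bag, so the decomposition is invalid.

No — vertex 9 appears in no bag.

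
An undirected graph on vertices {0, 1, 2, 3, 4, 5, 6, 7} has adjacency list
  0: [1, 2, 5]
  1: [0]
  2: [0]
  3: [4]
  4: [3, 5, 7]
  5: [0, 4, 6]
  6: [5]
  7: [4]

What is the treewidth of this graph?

1

A width-1 tree decomposition is:
Bags: B1 = {0, 5}  B2 = {4, 5}  B3 = {5, 6}  B4 = {0, 1}  B5 = {3, 4}  B6 = {0, 2}  B7 = {4, 7}
Tree: B1–B2, B1–B3, B1–B4, B2–B5, B1–B6, B5–B7
Each bag holds 2 vertices, so the decomposition has width 1, which upper-bounds the treewidth. G has an edge, so its treewidth is at least 1. Therefore the treewidth is 1.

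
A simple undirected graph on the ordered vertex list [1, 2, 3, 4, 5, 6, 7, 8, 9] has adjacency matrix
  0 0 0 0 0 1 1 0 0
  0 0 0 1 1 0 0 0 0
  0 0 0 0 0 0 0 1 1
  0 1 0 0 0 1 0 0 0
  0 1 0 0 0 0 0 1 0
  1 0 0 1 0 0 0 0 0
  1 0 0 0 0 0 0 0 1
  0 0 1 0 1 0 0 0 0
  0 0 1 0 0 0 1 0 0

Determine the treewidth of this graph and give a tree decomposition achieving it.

Treewidth 2.
One optimal decomposition is:
Bags: B1 = {2, 4, 6}  B2 = {1, 2, 6}  B3 = {1, 2, 7}  B4 = {2, 7, 9}  B5 = {2, 3, 9}  B6 = {2, 3, 8}  B7 = {2, 5, 8}
Tree: B1–B2, B2–B3, B3–B4, B4–B5, B5–B6, B6–B7

The largest bag has 3 vertices, giving width 2; this decomposition certifies tw(G) ≤ 2. Since 2–4–6–1–7–9–3–8–5–2 is a cycle in G, G is not acyclic. Forests are exactly the graphs of treewidth ≤ 1, so tw(G) ≥ 2. Hence tw(G) = 2 exactly.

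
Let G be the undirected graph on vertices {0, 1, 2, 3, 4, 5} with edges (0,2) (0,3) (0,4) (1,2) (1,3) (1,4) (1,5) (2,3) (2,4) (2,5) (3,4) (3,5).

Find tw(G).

A width-3 tree decomposition is:
Bags: B1 = {1, 2, 3, 4}  B2 = {1, 2, 3, 5}  B3 = {0, 2, 3, 4}
Tree: B1–B2, B1–B3
The largest bag has 4 vertices, giving width 3; this decomposition certifies tw(G) ≤ 3. Conversely, {0, 2, 3, 4} is a clique of size 4, and the vertices of any clique must share a bag in every tree decomposition; so some bag has ≥ 4 vertices and tw(G) ≥ 3. Hence tw(G) = 3 exactly.

3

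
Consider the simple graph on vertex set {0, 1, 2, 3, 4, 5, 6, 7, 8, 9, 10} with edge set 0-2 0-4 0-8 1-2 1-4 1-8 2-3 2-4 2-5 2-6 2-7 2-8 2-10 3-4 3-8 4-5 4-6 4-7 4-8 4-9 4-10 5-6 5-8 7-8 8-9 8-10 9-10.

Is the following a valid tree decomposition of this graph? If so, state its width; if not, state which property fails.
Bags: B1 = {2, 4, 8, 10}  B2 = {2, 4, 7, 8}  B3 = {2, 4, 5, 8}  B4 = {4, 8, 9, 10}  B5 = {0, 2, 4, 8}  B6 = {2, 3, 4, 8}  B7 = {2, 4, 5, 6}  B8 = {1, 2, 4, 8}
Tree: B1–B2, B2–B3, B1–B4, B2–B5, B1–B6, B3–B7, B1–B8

Yes; width 3.

Vertex coverage: the bags together contain {0, 1, 2, 3, 4, 5, 6, 7, 8, 9, 10}, the full vertex set. Edge coverage: each edge of G has both endpoints in at least one bag. Running intersection: for every vertex, the bags containing it form a connected subtree. All three properties hold, so this is a valid tree decomposition of width max|bag| − 1 = 3, and hence tw(G) ≤ 3.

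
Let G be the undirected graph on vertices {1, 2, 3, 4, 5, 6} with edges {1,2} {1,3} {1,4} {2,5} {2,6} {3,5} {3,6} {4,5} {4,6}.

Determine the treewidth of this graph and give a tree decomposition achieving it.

Treewidth 3.
One optimal decomposition is:
Bags: B1 = {1, 4, 5, 6}  B2 = {1, 3, 5, 6}  B3 = {1, 2, 5, 6}
Tree: B1–B2, B2–B3

Every bag has size at most 4, so the width is 4 − 1 = 3 and tw(G) ≤ 3. For the lower bound: the 4 vertex sets {4,5}, {3,6}, {1}, {2} are disjoint, each induces a connected subgraph, and every pair is joined by at least one edge of G. Contracting each set to a single vertex therefore yields K_{4} as a minor, and since treewidth is minor-monotone, tw(G) ≥ tw(K_{4}) = 3. Therefore the treewidth is 3.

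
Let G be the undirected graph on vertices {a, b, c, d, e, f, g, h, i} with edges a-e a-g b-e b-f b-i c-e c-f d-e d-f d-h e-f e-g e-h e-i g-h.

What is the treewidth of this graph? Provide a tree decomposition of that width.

Each bag holds 3 vertices, so the decomposition has width 2, which upper-bounds the treewidth. Conversely, {d, e, f} is a clique of size 3, and the vertices of any clique must share a bag in every tree decomposition; so some bag has ≥ 3 vertices and tw(G) ≥ 2. Hence tw(G) = 2 exactly.

Treewidth 2.
One optimal decomposition is:
Bags: B1 = {d, e, h}  B2 = {d, e, f}  B3 = {c, e, f}  B4 = {b, e, f}  B5 = {b, e, i}  B6 = {e, g, h}  B7 = {a, e, g}
Tree: B1–B2, B2–B3, B3–B4, B4–B5, B1–B6, B6–B7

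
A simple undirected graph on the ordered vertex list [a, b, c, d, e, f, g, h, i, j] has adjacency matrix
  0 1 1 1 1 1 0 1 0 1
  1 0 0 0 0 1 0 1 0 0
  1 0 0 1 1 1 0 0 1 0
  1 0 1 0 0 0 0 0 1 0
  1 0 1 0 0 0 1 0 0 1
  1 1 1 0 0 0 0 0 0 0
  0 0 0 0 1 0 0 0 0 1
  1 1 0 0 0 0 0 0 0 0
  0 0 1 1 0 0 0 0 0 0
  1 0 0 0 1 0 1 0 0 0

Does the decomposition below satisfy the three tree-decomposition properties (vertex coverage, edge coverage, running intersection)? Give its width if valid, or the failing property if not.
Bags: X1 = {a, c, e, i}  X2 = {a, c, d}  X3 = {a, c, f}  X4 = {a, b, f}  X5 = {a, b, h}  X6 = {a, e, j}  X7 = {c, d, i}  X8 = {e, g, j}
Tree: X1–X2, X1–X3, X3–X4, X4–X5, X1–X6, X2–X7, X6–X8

No — bags containing vertex i are not connected in the tree.

A tree decomposition must satisfy three properties: every vertex lies in some bag; for every edge, both endpoints lie together in some bag; and for every vertex, the bags containing it form a connected subtree. Here bags containing vertex i are not connected in the tree, so the decomposition is invalid.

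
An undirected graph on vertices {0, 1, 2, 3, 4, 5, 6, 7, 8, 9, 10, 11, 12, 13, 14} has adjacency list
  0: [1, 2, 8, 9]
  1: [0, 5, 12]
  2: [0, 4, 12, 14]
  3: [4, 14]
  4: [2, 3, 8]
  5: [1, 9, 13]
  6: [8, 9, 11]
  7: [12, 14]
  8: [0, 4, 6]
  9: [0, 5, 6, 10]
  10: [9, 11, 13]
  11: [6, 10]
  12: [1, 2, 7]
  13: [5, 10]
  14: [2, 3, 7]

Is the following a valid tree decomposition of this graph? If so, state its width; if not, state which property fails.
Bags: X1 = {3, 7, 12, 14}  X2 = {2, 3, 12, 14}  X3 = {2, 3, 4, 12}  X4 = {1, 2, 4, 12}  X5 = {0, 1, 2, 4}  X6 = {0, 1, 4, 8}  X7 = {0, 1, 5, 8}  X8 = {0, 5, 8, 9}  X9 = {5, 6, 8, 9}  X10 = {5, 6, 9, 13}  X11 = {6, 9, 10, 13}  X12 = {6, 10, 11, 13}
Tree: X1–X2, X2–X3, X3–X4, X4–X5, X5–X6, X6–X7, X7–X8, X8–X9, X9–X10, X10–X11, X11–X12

Every vertex of G appears in some bag (union = {0, 1, 2, 3, 4, 5, 6, 7, 8, 9, 10, 11, 12, 13, 14}); every edge is covered by a bag; and for each vertex v the set of bags containing v is connected in the bag tree. The decomposition is therefore valid. The largest bag has 4 vertices, so the width is 3.

Yes; width 3.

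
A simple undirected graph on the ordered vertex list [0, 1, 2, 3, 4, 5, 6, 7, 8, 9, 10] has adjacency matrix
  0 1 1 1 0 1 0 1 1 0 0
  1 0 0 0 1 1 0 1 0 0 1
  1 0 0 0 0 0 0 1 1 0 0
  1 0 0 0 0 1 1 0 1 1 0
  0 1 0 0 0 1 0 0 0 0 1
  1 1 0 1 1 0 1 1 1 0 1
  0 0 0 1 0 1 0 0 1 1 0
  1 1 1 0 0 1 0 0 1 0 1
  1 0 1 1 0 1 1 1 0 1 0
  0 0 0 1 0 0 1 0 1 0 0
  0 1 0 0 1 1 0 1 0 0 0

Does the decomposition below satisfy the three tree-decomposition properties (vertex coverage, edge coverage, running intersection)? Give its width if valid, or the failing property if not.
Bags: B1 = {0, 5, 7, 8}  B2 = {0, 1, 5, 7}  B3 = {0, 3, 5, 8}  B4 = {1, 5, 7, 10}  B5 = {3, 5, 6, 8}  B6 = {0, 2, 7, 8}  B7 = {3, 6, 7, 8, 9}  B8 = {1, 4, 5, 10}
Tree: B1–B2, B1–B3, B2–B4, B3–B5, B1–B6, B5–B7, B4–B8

A tree decomposition must satisfy three properties: every vertex lies in some bag; for every edge, both endpoints lie together in some bag; and for every vertex, the bags containing it form a connected subtree. Here bags containing vertex 7 are not connected in the tree, so the decomposition is invalid.

No — bags containing vertex 7 are not connected in the tree.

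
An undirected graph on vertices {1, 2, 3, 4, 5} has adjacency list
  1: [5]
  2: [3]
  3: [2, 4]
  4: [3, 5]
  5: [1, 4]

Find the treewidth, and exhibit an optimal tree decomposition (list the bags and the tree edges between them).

Treewidth 1.
Bags: B1 = {2, 3}  B2 = {3, 4}  B3 = {4, 5}  B4 = {1, 5}
Tree: B1–B2, B2–B3, B3–B4

Each bag holds 2 vertices, so the decomposition has width 1, which upper-bounds the treewidth. Any graph with an edge has treewidth ≥ 1, and G has the edge 2–3. Combining the bounds, tw(G) = 1.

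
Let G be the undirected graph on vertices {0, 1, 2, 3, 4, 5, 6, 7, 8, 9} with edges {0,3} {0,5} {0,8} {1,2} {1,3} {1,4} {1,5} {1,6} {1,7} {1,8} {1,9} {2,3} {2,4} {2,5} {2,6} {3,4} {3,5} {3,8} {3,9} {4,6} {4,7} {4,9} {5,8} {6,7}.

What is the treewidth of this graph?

3

A width-3 tree decomposition is:
Bags: B1 = {1, 3, 5, 8}  B2 = {1, 2, 3, 5}  B3 = {1, 2, 3, 4}  B4 = {1, 3, 4, 9}  B5 = {0, 3, 5, 8}  B6 = {1, 2, 4, 6}  B7 = {1, 4, 6, 7}
Tree: B1–B2, B2–B3, B3–B4, B1–B5, B3–B6, B6–B7
Each bag holds 4 vertices, so the decomposition has width 3, which upper-bounds the treewidth. On the other hand G contains the 4-clique {0, 3, 5, 8}. A clique must lie in a single bag of any decomposition, so no decomposition can have width below 3. Therefore the treewidth is 3.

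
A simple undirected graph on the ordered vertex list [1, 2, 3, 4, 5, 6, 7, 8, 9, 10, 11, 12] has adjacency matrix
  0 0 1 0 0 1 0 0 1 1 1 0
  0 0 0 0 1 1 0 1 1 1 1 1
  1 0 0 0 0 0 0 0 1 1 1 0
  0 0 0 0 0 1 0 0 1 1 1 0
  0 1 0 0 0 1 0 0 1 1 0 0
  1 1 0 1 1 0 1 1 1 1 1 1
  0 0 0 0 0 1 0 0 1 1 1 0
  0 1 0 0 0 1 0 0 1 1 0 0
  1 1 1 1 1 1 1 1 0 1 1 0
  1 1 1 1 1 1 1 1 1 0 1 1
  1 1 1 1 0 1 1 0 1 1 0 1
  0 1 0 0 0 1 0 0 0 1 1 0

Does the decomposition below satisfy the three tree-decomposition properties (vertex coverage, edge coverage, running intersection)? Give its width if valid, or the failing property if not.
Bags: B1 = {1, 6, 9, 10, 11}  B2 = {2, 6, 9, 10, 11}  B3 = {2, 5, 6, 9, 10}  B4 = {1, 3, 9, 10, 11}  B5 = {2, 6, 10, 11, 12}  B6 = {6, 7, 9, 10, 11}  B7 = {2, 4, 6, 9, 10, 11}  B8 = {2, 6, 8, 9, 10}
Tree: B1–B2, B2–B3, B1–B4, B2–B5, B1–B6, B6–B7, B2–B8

A tree decomposition must satisfy three properties: every vertex lies in some bag; for every edge, both endpoints lie together in some bag; and for every vertex, the bags containing it form a connected subtree. Here bags containing vertex 2 are not connected in the tree, so the decomposition is invalid.

No — bags containing vertex 2 are not connected in the tree.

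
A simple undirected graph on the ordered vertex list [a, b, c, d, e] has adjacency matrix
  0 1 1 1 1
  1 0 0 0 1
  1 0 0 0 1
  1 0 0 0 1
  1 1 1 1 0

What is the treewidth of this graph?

A width-2 tree decomposition is:
Bags: B1 = {a, b, e}  B2 = {a, c, e}  B3 = {a, d, e}
Tree: B1–B2, B1–B3
Each bag holds 3 vertices, so the decomposition has width 2, which upper-bounds the treewidth. On the other hand G contains the 3-clique {a, d, e}. A clique must lie in a single bag of any decomposition, so no decomposition can have width below 2. Hence tw(G) = 2 exactly.

2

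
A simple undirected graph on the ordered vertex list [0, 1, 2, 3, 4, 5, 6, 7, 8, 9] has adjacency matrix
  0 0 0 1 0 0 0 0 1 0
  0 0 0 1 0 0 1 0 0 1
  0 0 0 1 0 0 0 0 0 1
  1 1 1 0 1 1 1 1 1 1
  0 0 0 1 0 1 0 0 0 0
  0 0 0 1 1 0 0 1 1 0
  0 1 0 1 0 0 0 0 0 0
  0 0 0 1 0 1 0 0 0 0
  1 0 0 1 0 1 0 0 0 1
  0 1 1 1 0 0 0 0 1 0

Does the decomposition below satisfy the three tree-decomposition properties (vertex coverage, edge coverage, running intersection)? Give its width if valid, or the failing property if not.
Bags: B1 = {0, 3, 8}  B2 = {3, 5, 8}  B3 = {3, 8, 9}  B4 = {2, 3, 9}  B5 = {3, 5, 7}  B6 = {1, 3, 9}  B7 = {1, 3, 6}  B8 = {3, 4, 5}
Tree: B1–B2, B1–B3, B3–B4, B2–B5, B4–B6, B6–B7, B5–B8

Yes; width 2.

Checking the three conditions: (i) the bags cover all of {0, 1, 2, 3, 4, 5, 6, 7, 8, 9}; (ii) for each edge, some bag contains both endpoints; (iii) the bags containing any fixed vertex form a subtree. All hold, so the decomposition is valid with width 3 − 1 = 2.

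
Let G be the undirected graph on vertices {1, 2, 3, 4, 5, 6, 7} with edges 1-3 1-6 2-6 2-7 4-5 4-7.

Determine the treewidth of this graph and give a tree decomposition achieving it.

Each bag holds 2 vertices, so the decomposition has width 1, which upper-bounds the treewidth. Any graph with an edge has treewidth ≥ 1, and G has the edge 3–1. Combining the bounds, tw(G) = 1.

Treewidth 1.
One such decomposition:
Bags: B1 = {1, 3}  B2 = {1, 6}  B3 = {2, 6}  B4 = {2, 7}  B5 = {4, 7}  B6 = {4, 5}
Tree: B1–B2, B2–B3, B3–B4, B4–B5, B5–B6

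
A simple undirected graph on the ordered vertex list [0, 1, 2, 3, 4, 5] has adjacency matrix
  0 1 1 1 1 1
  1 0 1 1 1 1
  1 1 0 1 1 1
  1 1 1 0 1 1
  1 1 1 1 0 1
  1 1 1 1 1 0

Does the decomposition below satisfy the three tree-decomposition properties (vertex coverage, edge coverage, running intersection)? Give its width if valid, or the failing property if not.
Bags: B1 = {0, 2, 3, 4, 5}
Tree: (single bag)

A tree decomposition must satisfy three properties: every vertex lies in some bag; for every edge, both endpoints lie together in some bag; and for every vertex, the bags containing it form a connected subtree. Here vertex 1 appears in no bag, so the decomposition is invalid.

No — vertex 1 appears in no bag.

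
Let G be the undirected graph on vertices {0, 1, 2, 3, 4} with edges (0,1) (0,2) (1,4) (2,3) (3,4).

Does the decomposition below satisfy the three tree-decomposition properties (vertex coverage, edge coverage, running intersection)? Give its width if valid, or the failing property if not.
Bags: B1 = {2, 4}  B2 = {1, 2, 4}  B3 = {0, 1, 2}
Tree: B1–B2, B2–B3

No — vertex 3 appears in no bag.

A tree decomposition must satisfy three properties: every vertex lies in some bag; for every edge, both endpoints lie together in some bag; and for every vertex, the bags containing it form a connected subtree. Here vertex 3 appears in no bag, so the decomposition is invalid.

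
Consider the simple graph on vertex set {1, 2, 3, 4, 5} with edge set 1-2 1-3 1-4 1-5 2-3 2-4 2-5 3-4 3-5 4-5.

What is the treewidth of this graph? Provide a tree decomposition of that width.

With just one bag of size 5, the width is 5 − 1 = 4, so tw(G) ≤ 4. For the lower bound, the 5 vertices {1, 2, 3, 4, 5} are pairwise adjacent, and any tree decomposition puts a clique entirely inside one bag — forcing width ≥ 4. Hence tw(G) = 4 exactly.

Treewidth 4.
Bags: B1 = {1, 2, 3, 4, 5}
Tree: (single bag)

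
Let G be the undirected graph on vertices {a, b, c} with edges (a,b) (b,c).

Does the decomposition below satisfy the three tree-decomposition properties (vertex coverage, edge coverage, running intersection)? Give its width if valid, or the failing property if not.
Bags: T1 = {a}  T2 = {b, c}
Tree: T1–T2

A tree decomposition must satisfy three properties: every vertex lies in some bag; for every edge, both endpoints lie together in some bag; and for every vertex, the bags containing it form a connected subtree. Here edge (b,a) lies in no bag, so the decomposition is invalid.

No — edge (b,a) lies in no bag.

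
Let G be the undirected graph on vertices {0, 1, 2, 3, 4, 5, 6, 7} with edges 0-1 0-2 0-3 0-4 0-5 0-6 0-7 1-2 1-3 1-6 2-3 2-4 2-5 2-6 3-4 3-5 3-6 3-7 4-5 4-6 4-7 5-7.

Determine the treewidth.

4

A width-4 tree decomposition is:
Bags: B1 = {0, 1, 2, 3, 6}  B2 = {0, 2, 3, 4, 6}  B3 = {0, 2, 3, 4, 5}  B4 = {0, 3, 4, 5, 7}
Tree: B1–B2, B2–B3, B3–B4
Each bag holds 5 vertices, so the decomposition has width 4, which upper-bounds the treewidth. For the lower bound, the 5 vertices {0, 1, 2, 3, 6} are pairwise adjacent, and any tree decomposition puts a clique entirely inside one bag — forcing width ≥ 4. Combining the bounds, tw(G) = 4.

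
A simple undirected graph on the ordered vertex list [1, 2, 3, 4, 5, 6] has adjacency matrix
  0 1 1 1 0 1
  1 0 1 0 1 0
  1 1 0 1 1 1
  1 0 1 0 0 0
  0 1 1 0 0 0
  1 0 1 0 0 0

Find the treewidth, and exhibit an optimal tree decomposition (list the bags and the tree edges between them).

Treewidth 2.
Bags: B1 = {2, 3, 5}  B2 = {1, 2, 3}  B3 = {1, 3, 4}  B4 = {1, 3, 6}
Tree: B1–B2, B2–B3, B2–B4

Every bag has size at most 3, so the width is 3 − 1 = 2 and tw(G) ≤ 2. Conversely, {1, 2, 3} is a clique of size 3, and the vertices of any clique must share a bag in every tree decomposition; so some bag has ≥ 3 vertices and tw(G) ≥ 2. The upper and lower bounds meet at 2, so that is the treewidth.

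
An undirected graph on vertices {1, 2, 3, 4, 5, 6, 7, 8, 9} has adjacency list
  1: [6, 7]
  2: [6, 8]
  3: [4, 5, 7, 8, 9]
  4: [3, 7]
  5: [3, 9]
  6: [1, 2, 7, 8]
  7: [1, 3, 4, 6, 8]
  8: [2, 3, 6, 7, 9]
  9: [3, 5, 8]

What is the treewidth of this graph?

2

A width-2 tree decomposition is:
Bags: B1 = {3, 7, 8}  B2 = {6, 7, 8}  B3 = {3, 4, 7}  B4 = {2, 6, 8}  B5 = {3, 8, 9}  B6 = {3, 5, 9}  B7 = {1, 6, 7}
Tree: B1–B2, B1–B3, B2–B4, B1–B5, B5–B6, B2–B7
The largest bag has 3 vertices, giving width 2; this decomposition certifies tw(G) ≤ 2. On the other hand G contains the 3-clique {1, 6, 7}. A clique must lie in a single bag of any decomposition, so no decomposition can have width below 2. Hence tw(G) = 2 exactly.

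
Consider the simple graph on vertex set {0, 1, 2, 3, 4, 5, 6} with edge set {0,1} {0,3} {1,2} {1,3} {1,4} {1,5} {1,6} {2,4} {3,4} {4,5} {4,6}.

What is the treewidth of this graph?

A width-2 tree decomposition is:
Bags: B1 = {0, 1, 3}  B2 = {1, 3, 4}  B3 = {1, 4, 5}  B4 = {1, 2, 4}  B5 = {1, 4, 6}
Tree: B1–B2, B2–B3, B2–B4, B3–B5
The largest bag has 3 vertices, giving width 2; this decomposition certifies tw(G) ≤ 2. On the other hand G contains the 3-clique {0, 1, 3}. A clique must lie in a single bag of any decomposition, so no decomposition can have width below 2. Combining the bounds, tw(G) = 2.

2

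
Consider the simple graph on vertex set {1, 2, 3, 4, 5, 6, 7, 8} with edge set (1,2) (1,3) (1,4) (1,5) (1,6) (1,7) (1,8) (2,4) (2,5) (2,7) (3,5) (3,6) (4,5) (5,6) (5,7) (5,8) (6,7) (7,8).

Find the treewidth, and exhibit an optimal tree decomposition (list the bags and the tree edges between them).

Every bag has size at most 4, so the width is 4 − 1 = 3 and tw(G) ≤ 3. Conversely, {1, 3, 5, 6} is a clique of size 4, and the vertices of any clique must share a bag in every tree decomposition; so some bag has ≥ 4 vertices and tw(G) ≥ 3. The upper and lower bounds meet at 3, so that is the treewidth.

Treewidth 3.
One optimal decomposition is:
Bags: B1 = {1, 5, 6, 7}  B2 = {1, 2, 5, 7}  B3 = {1, 2, 4, 5}  B4 = {1, 3, 5, 6}  B5 = {1, 5, 7, 8}
Tree: B1–B2, B2–B3, B1–B4, B1–B5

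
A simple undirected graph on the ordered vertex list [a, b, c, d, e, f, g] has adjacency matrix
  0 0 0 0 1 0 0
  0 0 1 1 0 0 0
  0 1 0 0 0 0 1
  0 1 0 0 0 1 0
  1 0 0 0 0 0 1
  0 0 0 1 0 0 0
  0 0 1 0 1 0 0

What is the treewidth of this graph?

A width-1 tree decomposition is:
Bags: B1 = {d, f}  B2 = {b, d}  B3 = {b, c}  B4 = {c, g}  B5 = {e, g}  B6 = {a, e}
Tree: B1–B2, B2–B3, B3–B4, B4–B5, B5–B6
Each bag holds 2 vertices, so the decomposition has width 1, which upper-bounds the treewidth. Since G has at least one edge (e.g. f–d), it is not an edgeless graph, so tw(G) ≥ 1. Hence tw(G) = 1 exactly.

1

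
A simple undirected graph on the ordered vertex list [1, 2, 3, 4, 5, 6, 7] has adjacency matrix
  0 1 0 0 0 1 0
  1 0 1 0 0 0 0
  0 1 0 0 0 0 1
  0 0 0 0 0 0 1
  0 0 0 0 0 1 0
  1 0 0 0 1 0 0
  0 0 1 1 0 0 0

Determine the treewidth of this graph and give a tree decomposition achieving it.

Every bag has size at most 2, so the width is 2 − 1 = 1 and tw(G) ≤ 1. G has an edge, so its treewidth is at least 1. Combining the bounds, tw(G) = 1.

Treewidth 1.
Bags: B1 = {4, 7}  B2 = {3, 7}  B3 = {2, 3}  B4 = {1, 2}  B5 = {1, 6}  B6 = {5, 6}
Tree: B1–B2, B2–B3, B3–B4, B4–B5, B5–B6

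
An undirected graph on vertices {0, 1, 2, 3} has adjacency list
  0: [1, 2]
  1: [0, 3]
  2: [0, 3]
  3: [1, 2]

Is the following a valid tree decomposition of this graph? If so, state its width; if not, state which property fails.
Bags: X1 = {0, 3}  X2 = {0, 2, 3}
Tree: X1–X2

A tree decomposition must satisfy three properties: every vertex lies in some bag; for every edge, both endpoints lie together in some bag; and for every vertex, the bags containing it form a connected subtree. Here vertex 1 appears in no bag, so the decomposition is invalid.

No — vertex 1 appears in no bag.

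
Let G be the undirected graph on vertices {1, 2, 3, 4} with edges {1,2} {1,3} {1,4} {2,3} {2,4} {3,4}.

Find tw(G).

3

A width-3 tree decomposition is:
Bags: B1 = {1, 2, 3, 4}
Tree: (single bag)
With just one bag of size 4, the width is 4 − 1 = 3, so tw(G) ≤ 3. Conversely, {1, 2, 3, 4} is a clique of size 4, and the vertices of any clique must share a bag in every tree decomposition; so some bag has ≥ 4 vertices and tw(G) ≥ 3. Hence tw(G) = 3 exactly.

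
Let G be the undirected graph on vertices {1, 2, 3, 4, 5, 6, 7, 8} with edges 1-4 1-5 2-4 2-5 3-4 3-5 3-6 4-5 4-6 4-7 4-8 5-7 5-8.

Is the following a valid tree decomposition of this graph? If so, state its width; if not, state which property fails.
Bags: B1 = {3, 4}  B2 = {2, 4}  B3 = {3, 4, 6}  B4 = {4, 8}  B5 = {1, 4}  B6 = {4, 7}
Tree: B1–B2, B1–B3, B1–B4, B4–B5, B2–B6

No — vertex 5 appears in no bag.

A tree decomposition must satisfy three properties: every vertex lies in some bag; for every edge, both endpoints lie together in some bag; and for every vertex, the bags containing it form a connected subtree. Here vertex 5 appears in no bag, so the decomposition is invalid.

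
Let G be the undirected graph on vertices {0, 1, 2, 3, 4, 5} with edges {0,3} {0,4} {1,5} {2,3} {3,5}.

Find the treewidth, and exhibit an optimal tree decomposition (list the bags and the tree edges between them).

Treewidth 1.
One optimal decomposition is:
Bags: B1 = {3, 5}  B2 = {1, 5}  B3 = {2, 3}  B4 = {0, 3}  B5 = {0, 4}
Tree: B1–B2, B1–B3, B1–B4, B4–B5

The largest bag has 2 vertices, giving width 1; this decomposition certifies tw(G) ≤ 1. Any graph with an edge has treewidth ≥ 1, and G has the edge 3–5. Hence tw(G) = 1 exactly.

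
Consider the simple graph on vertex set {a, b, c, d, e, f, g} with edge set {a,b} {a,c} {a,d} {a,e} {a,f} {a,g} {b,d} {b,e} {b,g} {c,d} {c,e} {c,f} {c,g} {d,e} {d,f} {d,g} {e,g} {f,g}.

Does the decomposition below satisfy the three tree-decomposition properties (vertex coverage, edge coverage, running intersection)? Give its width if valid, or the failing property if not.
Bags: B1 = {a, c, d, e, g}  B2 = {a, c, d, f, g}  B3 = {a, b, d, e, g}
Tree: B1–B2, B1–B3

Yes; width 4.

Every vertex of G appears in some bag (union = {a, b, c, d, e, f, g}); every edge is covered by a bag; and for each vertex v the set of bags containing v is connected in the bag tree. The decomposition is therefore valid. The largest bag has 5 vertices, so the width is 4.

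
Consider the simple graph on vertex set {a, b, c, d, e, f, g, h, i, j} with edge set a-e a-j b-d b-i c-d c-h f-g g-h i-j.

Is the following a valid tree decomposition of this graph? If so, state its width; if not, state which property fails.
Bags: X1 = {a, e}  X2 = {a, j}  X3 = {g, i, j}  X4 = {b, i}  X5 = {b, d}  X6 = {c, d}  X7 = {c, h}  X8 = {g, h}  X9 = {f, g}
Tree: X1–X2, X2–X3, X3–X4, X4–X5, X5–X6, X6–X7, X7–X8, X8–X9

No — bags containing vertex g are not connected in the tree.

A tree decomposition must satisfy three properties: every vertex lies in some bag; for every edge, both endpoints lie together in some bag; and for every vertex, the bags containing it form a connected subtree. Here bags containing vertex g are not connected in the tree, so the decomposition is invalid.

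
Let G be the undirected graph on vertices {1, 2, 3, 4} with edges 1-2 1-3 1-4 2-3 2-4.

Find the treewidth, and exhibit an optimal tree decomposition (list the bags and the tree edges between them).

Treewidth 2.
One such decomposition:
Bags: B1 = {1, 2, 3}  B2 = {1, 2, 4}
Tree: B1–B2

Each bag holds 3 vertices, so the decomposition has width 2, which upper-bounds the treewidth. For the lower bound, the 3 vertices {1, 2, 3} are pairwise adjacent, and any tree decomposition puts a clique entirely inside one bag — forcing width ≥ 2. Hence tw(G) = 2 exactly.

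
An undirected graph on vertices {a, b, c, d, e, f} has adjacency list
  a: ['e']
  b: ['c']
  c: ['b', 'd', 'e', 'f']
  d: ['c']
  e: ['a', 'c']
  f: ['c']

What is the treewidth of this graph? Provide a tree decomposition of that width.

The largest bag has 2 vertices, giving width 1; this decomposition certifies tw(G) ≤ 1. G has an edge, so its treewidth is at least 1. Hence tw(G) = 1 exactly.

Treewidth 1.
One such decomposition:
Bags: B1 = {c, f}  B2 = {c, e}  B3 = {a, e}  B4 = {c, d}  B5 = {b, c}
Tree: B1–B2, B2–B3, B1–B4, B4–B5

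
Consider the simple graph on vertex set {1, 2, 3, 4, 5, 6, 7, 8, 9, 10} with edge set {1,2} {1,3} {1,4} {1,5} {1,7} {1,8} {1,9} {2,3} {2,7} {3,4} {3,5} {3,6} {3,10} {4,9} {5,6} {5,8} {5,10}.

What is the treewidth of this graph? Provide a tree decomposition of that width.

Every bag has size at most 3, so the width is 3 − 1 = 2 and tw(G) ≤ 2. On the other hand G contains the 3-clique {1, 5, 8}. A clique must lie in a single bag of any decomposition, so no decomposition can have width below 2. Combining the bounds, tw(G) = 2.

Treewidth 2.
Bags: B1 = {1, 2, 3}  B2 = {1, 3, 4}  B3 = {1, 3, 5}  B4 = {1, 4, 9}  B5 = {3, 5, 6}  B6 = {3, 5, 10}  B7 = {1, 2, 7}  B8 = {1, 5, 8}
Tree: B1–B2, B2–B3, B2–B4, B3–B5, B5–B6, B1–B7, B3–B8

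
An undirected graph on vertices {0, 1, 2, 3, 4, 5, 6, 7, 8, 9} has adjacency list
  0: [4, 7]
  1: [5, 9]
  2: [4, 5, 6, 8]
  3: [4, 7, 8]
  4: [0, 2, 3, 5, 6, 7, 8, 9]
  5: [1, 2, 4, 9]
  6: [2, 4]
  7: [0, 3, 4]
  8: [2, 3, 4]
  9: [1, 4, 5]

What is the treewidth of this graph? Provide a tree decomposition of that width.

Treewidth 2.
One such decomposition:
Bags: B1 = {2, 4, 5}  B2 = {2, 4, 8}  B3 = {3, 4, 8}  B4 = {4, 5, 9}  B5 = {2, 4, 6}  B6 = {1, 5, 9}  B7 = {3, 4, 7}  B8 = {0, 4, 7}
Tree: B1–B2, B2–B3, B1–B4, B2–B5, B4–B6, B3–B7, B7–B8

The largest bag has 3 vertices, giving width 2; this decomposition certifies tw(G) ≤ 2. On the other hand G contains the 3-clique {1, 5, 9}. A clique must lie in a single bag of any decomposition, so no decomposition can have width below 2. Hence tw(G) = 2 exactly.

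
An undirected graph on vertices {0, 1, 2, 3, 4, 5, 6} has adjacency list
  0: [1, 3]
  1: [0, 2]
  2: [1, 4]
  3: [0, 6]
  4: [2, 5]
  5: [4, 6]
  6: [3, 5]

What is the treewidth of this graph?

2

A width-2 tree decomposition is:
Bags: B1 = {4, 5, 6}  B2 = {2, 4, 6}  B3 = {1, 2, 6}  B4 = {0, 1, 6}  B5 = {0, 3, 6}
Tree: B1–B2, B2–B3, B3–B4, B4–B5
Each bag holds 3 vertices, so the decomposition has width 2, which upper-bounds the treewidth. Since 6–5–4–2–1–0–3–6 is a cycle in G, G is not acyclic. Forests are exactly the graphs of treewidth ≤ 1, so tw(G) ≥ 2. Combining the bounds, tw(G) = 2.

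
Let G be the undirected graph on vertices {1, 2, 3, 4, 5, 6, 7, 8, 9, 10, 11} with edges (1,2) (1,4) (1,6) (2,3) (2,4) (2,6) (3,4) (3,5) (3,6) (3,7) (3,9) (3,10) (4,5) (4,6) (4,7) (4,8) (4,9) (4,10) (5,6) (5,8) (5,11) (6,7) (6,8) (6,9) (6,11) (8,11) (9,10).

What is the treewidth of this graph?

A width-3 tree decomposition is:
Bags: B1 = {4, 5, 6, 8}  B2 = {3, 4, 5, 6}  B3 = {3, 4, 6, 7}  B4 = {2, 3, 4, 6}  B5 = {3, 4, 6, 9}  B6 = {1, 2, 4, 6}  B7 = {5, 6, 8, 11}  B8 = {3, 4, 9, 10}
Tree: B1–B2, B2–B3, B2–B4, B4–B5, B4–B6, B1–B7, B5–B8
The largest bag has 4 vertices, giving width 3; this decomposition certifies tw(G) ≤ 3. Conversely, {5, 6, 8, 11} is a clique of size 4, and the vertices of any clique must share a bag in every tree decomposition; so some bag has ≥ 4 vertices and tw(G) ≥ 3. Therefore the treewidth is 3.

3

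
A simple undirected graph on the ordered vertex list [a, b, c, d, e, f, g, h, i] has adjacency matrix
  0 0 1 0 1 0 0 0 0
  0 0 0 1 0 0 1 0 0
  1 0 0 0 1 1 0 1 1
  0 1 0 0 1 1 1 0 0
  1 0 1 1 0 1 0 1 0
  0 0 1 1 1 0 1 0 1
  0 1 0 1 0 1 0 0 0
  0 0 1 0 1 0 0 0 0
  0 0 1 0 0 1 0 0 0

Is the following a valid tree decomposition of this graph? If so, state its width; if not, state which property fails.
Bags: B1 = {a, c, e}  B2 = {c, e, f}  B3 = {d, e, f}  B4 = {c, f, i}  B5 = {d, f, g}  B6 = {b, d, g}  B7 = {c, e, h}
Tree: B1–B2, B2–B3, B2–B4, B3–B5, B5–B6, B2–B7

Every vertex of G appears in some bag (union = {a, b, c, d, e, f, g, h, i}); every edge is covered by a bag; and for each vertex v the set of bags containing v is connected in the bag tree. The decomposition is therefore valid. The largest bag has 3 vertices, so the width is 2.

Yes; width 2.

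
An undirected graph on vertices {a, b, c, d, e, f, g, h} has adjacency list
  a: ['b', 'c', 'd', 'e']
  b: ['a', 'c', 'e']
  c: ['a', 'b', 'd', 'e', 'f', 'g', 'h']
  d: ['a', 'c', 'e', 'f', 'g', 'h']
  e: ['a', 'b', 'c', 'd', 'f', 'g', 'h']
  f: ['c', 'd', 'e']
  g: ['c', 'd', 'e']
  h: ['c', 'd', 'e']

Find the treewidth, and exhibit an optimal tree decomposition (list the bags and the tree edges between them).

Treewidth 3.
One such decomposition:
Bags: B1 = {c, d, e, h}  B2 = {a, c, d, e}  B3 = {c, d, e, g}  B4 = {a, b, c, e}  B5 = {c, d, e, f}
Tree: B1–B2, B1–B3, B2–B4, B1–B5

The largest bag has 4 vertices, giving width 3; this decomposition certifies tw(G) ≤ 3. For the lower bound, the 4 vertices {c, d, e, g} are pairwise adjacent, and any tree decomposition puts a clique entirely inside one bag — forcing width ≥ 3. The upper and lower bounds meet at 3, so that is the treewidth.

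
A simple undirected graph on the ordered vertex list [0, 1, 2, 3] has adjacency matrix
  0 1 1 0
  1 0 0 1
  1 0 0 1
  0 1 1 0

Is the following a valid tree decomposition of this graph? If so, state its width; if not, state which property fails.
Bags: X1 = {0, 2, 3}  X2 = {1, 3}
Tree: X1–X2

No — edge (0,1) lies in no bag.

A tree decomposition must satisfy three properties: every vertex lies in some bag; for every edge, both endpoints lie together in some bag; and for every vertex, the bags containing it form a connected subtree. Here edge (0,1) lies in no bag, so the decomposition is invalid.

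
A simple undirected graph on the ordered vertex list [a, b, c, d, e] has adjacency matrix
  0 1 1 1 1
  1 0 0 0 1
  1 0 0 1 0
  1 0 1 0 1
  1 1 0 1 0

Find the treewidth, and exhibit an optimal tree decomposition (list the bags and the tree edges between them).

The largest bag has 3 vertices, giving width 2; this decomposition certifies tw(G) ≤ 2. For the lower bound, the 3 vertices {a, d, e} are pairwise adjacent, and any tree decomposition puts a clique entirely inside one bag — forcing width ≥ 2. Hence tw(G) = 2 exactly.

Treewidth 2.
One such decomposition:
Bags: B1 = {a, c, d}  B2 = {a, d, e}  B3 = {a, b, e}
Tree: B1–B2, B2–B3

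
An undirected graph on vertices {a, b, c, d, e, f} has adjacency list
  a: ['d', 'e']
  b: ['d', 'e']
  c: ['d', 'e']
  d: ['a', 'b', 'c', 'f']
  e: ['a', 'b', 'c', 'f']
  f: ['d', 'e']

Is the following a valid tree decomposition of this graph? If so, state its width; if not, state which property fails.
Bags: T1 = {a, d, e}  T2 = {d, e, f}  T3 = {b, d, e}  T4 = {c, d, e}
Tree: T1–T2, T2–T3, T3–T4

Every vertex of G appears in some bag (union = {a, b, c, d, e, f}); every edge is covered by a bag; and for each vertex v the set of bags containing v is connected in the bag tree. The decomposition is therefore valid. The largest bag has 3 vertices, so the width is 2.

Yes; width 2.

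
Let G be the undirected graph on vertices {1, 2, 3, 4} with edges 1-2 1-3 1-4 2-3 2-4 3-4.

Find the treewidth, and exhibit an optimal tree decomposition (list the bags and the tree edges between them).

Treewidth 3.
Bags: B1 = {1, 2, 3, 4}
Tree: (single bag)

A single bag containing all 4 vertices is trivially a valid decomposition of width 3. For the lower bound, the 4 vertices {1, 2, 3, 4} are pairwise adjacent, and any tree decomposition puts a clique entirely inside one bag — forcing width ≥ 3. Therefore the treewidth is 3.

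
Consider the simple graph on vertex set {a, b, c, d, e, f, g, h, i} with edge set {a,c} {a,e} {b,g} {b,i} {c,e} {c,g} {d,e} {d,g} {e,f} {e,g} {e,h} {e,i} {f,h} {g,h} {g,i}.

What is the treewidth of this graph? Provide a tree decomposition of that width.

Treewidth 2.
Bags: B1 = {e, g, i}  B2 = {e, g, h}  B3 = {d, e, g}  B4 = {c, e, g}  B5 = {e, f, h}  B6 = {b, g, i}  B7 = {a, c, e}
Tree: B1–B2, B2–B3, B1–B4, B2–B5, B1–B6, B4–B7

Every bag has size at most 3, so the width is 3 − 1 = 2 and tw(G) ≤ 2. For the lower bound, the 3 vertices {d, e, g} are pairwise adjacent, and any tree decomposition puts a clique entirely inside one bag — forcing width ≥ 2. Combining the bounds, tw(G) = 2.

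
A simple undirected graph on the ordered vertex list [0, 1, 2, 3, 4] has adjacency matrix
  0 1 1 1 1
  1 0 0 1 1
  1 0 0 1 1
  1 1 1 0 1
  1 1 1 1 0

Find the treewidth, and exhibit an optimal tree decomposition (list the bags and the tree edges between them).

Each bag holds 4 vertices, so the decomposition has width 3, which upper-bounds the treewidth. For the lower bound, the 4 vertices {0, 1, 3, 4} are pairwise adjacent, and any tree decomposition puts a clique entirely inside one bag — forcing width ≥ 3. The upper and lower bounds meet at 3, so that is the treewidth.

Treewidth 3.
Bags: B1 = {0, 1, 3, 4}  B2 = {0, 2, 3, 4}
Tree: B1–B2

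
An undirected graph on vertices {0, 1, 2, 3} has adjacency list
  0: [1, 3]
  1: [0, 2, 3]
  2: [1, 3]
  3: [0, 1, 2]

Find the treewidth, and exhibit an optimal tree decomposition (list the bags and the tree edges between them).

Treewidth 2.
One optimal decomposition is:
Bags: B1 = {0, 1, 3}  B2 = {1, 2, 3}
Tree: B1–B2

Each bag holds 3 vertices, so the decomposition has width 2, which upper-bounds the treewidth. On the other hand G contains the 3-clique {0, 1, 3}. A clique must lie in a single bag of any decomposition, so no decomposition can have width below 2. The upper and lower bounds meet at 2, so that is the treewidth.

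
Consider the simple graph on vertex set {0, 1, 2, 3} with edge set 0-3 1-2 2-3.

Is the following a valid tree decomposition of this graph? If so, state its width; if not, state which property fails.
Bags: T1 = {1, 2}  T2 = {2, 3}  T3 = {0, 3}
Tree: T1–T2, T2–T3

Yes; width 1.

Vertex coverage: the bags together contain {0, 1, 2, 3}, the full vertex set. Edge coverage: each edge of G has both endpoints in at least one bag. Running intersection: for every vertex, the bags containing it form a connected subtree. All three properties hold, so this is a valid tree decomposition of width max|bag| − 1 = 1, and hence tw(G) ≤ 1.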